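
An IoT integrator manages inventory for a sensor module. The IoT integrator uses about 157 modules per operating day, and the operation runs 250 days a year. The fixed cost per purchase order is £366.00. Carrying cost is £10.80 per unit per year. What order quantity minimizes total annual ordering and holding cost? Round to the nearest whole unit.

Annual demand D = 157 × 250 = 39,250.
EOQ = √(2DS / H) = √(2 × 39,250 × 366 / 10.8).
= √(28,731,000 / 10.8) = √2,660,277.7778 ≈ 1631.036.

Q* ≈ 1,631 modules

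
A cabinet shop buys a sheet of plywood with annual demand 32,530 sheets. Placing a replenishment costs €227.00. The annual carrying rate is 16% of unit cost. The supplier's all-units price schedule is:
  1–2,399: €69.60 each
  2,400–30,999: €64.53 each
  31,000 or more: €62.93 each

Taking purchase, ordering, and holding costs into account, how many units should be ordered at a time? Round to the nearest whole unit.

Holding cost per unit per year at price C is H = 0.16·C.
Evaluate total cost at each tier's feasible EOQ or, if the EOQ is below the tier, at the tier's minimum quantity.
EOQ at €69.60 = 1151.6 (feasible in tier 1): TC = 32,530×€69.60 + (32,530/1151.6)×227 + (1151.6/2)×0.16×€69.60 = €2,276,912.33.
EOQ at €64.53 = 1196.0 < 2400, so use break Q=2400: TC = 32,530×€64.53 + (32,530/2400.0)×227 + (2400.0/2)×0.16×€64.53 = €2,114,627.46.
EOQ at €62.93 = 1211.1 < 31000, so use break Q=31000: TC = 32,530×€62.93 + (32,530/31000.0)×227 + (31000.0/2)×0.16×€62.93 = €2,203,417.50.
Lowest total cost is €2,114,627.46 at Q = 2400.0.

Q* ≈ 2,400 sheets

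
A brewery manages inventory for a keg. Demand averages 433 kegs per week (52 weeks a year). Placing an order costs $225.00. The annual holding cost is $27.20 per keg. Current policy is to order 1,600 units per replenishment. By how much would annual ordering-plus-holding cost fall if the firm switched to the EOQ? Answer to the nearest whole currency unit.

Extra cost ≈ $8,325 per year

Annual demand D = 433 × 52 = 22,516.
EOQ = √(2DS/H) = √(2 × 22,516 × 225 / 27.2) ≈ 610.33.
Cost at Q* = (D/Q*)S + (Q*/2)H = √(2DSH) ≈ $16,601.08.
Cost at Q = 1,600: (22,516/1,600)×225 + (1,600/2)×27.2 = $3,166.31 + $21,760.00 = $24,926.31.
Excess = $24,926.31 − $16,601.08 = $8,325.23.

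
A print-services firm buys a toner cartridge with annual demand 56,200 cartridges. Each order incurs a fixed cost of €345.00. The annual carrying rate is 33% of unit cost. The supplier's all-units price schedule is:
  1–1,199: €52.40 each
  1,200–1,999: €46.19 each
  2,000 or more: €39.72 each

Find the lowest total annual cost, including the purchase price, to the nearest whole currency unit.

TC* ≈ €2,255,066

Holding cost per unit per year at price C is H = 0.33·C.
For each price level, check whether its EOQ is feasible; otherwise the best quantity at that price is the breakpoint.
Tier 1 (€52.40): EOQ = 1497.5 exceeds tier's upper bound 1199, so this tier is dominated.
EOQ at €46.19 = 1595.0 (feasible in tier 2): TC = 56,200×€46.19 + (56,200/1595.0)×345 + (1595.0/2)×0.33×€46.19 = €2,620,190.17.
EOQ at €39.72 = 1720.0 < 2000, so use break Q=2000: TC = 56,200×€39.72 + (56,200/2000.0)×345 + (2000.0/2)×0.33×€39.72 = €2,255,066.10.
Lowest total cost among the candidates is at Q = 2000.0.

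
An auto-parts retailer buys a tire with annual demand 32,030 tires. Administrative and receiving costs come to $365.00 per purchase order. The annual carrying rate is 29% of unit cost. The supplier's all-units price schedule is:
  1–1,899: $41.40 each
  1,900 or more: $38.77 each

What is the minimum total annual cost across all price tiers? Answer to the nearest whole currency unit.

Holding cost per unit per year at price C is H = 0.29·C.
For each price level, check whether its EOQ is feasible; otherwise the best quantity at that price is the breakpoint.
EOQ at $41.40 = 1395.5 (feasible in tier 1): TC = 32,030×$41.40 + (32,030/1395.5)×365 + (1395.5/2)×0.29×$41.40 = $1,342,796.79.
EOQ at $38.77 = 1442.1 < 1900, so use break Q=1900: TC = 32,030×$38.77 + (32,030/1900.0)×365 + (1900.0/2)×0.29×$38.77 = $1,258,637.37.
Lowest total cost among the candidates is at Q = 1900.0.

TC* ≈ $1,258,637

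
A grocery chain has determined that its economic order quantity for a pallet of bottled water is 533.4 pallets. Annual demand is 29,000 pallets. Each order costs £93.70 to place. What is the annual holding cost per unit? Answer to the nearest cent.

H ≈ £19.10

The basic EOQ model gives Q* = √(2DS/H); rearrange for the unknown.
From Q* = √(2DS/H): H = 2DS / Q*² = 2 × 29,000 × 93.7 / 533.4² = 19.1012.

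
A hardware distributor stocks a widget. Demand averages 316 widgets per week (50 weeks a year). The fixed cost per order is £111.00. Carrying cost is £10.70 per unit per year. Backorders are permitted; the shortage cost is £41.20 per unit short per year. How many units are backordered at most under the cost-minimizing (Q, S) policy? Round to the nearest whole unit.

Annual demand D = 316 × 50 = 15,800.
With planned backorders, Q* = √(2DS/H) · √((H+B)/B).
√(2DS/H) = √(2 × 15,800 × 111 / 10.7) = 572.550.
√((H+B)/B) = √((10.7+41.2)/41.2) = 1.1224.
Q* ≈ 642.611.
S* = Q* · H/(H+B) = 642.611 × 10.7/51.9 ≈ 132.484.

S* ≈ 132 widgets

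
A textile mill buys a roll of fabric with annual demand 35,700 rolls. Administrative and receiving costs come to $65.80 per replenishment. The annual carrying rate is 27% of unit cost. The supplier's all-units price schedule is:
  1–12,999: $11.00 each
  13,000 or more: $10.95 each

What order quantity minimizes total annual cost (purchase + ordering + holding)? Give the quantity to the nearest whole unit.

Q* ≈ 1,258 rolls

Holding cost per unit per year at price C is H = 0.27·C.
Candidates are each tier's EOQ (if it falls in that tier) and each price-break quantity.
EOQ at $11.00 = 1257.7 (feasible in tier 1): TC = 35,700×$11.00 + (35,700/1257.7)×65.8 + (1257.7/2)×0.27×$11.00 = $396,435.43.
EOQ at $10.95 = 1260.6 < 13000, so use break Q=13000: TC = 35,700×$10.95 + (35,700/13000.0)×65.8 + (13000.0/2)×0.27×$10.95 = $410,312.95.
Lowest total cost is $396,435.43 at Q = 1257.7.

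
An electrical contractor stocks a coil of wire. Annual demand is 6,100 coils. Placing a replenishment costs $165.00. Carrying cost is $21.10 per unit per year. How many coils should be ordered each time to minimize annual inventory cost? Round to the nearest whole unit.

EOQ = √(2DS / H) = √(2 × 6,100 × 165 / 21.1).
= √(2,013,000 / 21.1) = √95,402.8436 ≈ 308.874.

Q* ≈ 309 coils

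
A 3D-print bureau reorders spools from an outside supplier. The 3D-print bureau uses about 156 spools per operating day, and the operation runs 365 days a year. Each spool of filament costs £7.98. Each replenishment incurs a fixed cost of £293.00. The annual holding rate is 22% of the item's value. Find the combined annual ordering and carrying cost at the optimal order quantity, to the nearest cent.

TC* ≈ £7,653.68

Annual demand D = 156 × 365 = 56,940.
Holding cost H = 0.22 × £7.98 = £1.7556 per unit per year.
Q* = √(2DS/H) = √(2 × 56,940 × 293 / 1.7556) ≈ 4359.58.
At Q*, ordering cost (D/Q*)S equals holding cost (Q*/2)H, each = √(DSH/2).
Minimum total = √(2DSH) = √(2 × 56,940 × 293 × 1.7556) ≈ 7653.680.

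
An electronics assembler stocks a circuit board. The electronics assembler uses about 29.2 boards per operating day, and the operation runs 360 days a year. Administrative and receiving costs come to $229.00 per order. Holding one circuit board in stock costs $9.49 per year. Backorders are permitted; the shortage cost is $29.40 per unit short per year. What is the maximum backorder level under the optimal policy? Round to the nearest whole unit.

S* ≈ 200 boards

Annual demand D = 29.2 × 360 = 10,512.
With planned backorders, Q* = √(2DS/H) · √((H+B)/B).
√(2DS/H) = √(2 × 10,512 × 229 / 9.49) = 712.266.
√((H+B)/B) = √((9.49+29.4)/29.4) = 1.1501.
Q* ≈ 819.196.
S* = Q* · H/(H+B) = 819.196 × 9.49/38.89 ≈ 199.901.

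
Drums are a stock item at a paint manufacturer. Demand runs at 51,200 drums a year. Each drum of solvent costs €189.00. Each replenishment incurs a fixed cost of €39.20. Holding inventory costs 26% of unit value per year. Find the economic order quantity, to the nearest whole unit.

Q* ≈ 286 drums

Holding cost H = 0.26 × €189.00 = €49.1400 per unit per year.
EOQ = √(2DS / H) = √(2 × 51,200 × 39.2 / 49.14).
= √(4,014,080 / 49.14) = √81,686.6097 ≈ 285.809.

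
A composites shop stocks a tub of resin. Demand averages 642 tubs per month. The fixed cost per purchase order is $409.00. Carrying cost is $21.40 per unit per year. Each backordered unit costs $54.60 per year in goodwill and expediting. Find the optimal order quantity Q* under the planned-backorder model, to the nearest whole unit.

Annual demand D = 642 × 12 = 7,704.
With planned backorders, Q* = √(2DS/H) · √((H+B)/B).
√(2DS/H) = √(2 × 7,704 × 409 / 21.4) = 542.660.
√((H+B)/B) = √((21.4+54.6)/54.6) = 1.1798.
Q* ≈ 640.233.

Q* ≈ 640 tubs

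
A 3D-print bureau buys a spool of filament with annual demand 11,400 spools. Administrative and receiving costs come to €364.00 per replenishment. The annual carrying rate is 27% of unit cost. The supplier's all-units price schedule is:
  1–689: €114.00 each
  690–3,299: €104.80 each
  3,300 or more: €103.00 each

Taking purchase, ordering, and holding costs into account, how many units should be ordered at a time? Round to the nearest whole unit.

Holding cost per unit per year at price C is H = 0.27·C.
For each price level, check whether its EOQ is feasible; otherwise the best quantity at that price is the breakpoint.
EOQ at €114.00 = 519.3 (feasible in tier 1): TC = 11,400×€114.00 + (11,400/519.3)×364 + (519.3/2)×0.27×€114.00 = €1,315,582.78.
EOQ at €104.80 = 541.6 < 690, so use break Q=690: TC = 11,400×€104.80 + (11,400/690.0)×364 + (690.0/2)×0.27×€104.80 = €1,210,496.03.
EOQ at €103.00 = 546.3 < 3300, so use break Q=3300: TC = 11,400×€103.00 + (11,400/3300.0)×364 + (3300.0/2)×0.27×€103.00 = €1,221,343.95.
Lowest total cost is €1,210,496.03 at Q = 690.0.

Q* ≈ 690 spools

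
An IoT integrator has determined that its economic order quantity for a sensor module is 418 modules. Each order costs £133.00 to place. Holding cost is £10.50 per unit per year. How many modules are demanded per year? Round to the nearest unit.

The basic EOQ model gives Q* = √(2DS/H); rearrange for the unknown.
From Q* = √(2DS/H): D = Q*²H / (2S) = 418² × 10.5 / (2 × 133) = 6897.000.

D ≈ 6,897 modules per year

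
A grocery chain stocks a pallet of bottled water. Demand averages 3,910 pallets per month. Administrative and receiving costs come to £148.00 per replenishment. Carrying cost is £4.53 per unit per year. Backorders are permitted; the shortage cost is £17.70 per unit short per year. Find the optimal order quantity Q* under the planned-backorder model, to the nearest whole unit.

Q* ≈ 1,962 pallets

Annual demand D = 3,910 × 12 = 46,920.
With planned backorders, Q* = √(2DS/H) · √((H+B)/B).
√(2DS/H) = √(2 × 46,920 × 148 / 4.53) = 1750.958.
√((H+B)/B) = √((4.53+17.7)/17.7) = 1.1207.
Q* ≈ 1962.270.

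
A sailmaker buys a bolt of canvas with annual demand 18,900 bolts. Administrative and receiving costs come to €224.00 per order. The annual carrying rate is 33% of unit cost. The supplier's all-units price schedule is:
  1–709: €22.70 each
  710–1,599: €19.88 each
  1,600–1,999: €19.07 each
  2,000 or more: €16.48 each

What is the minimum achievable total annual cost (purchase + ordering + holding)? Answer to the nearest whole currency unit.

TC* ≈ €319,027

Holding cost per unit per year at price C is H = 0.33·C.
Evaluate total cost at each tier's feasible EOQ or, if the EOQ is below the tier, at the tier's minimum quantity.
Tier 1 (€22.70): EOQ = 1063.2 exceeds tier's upper bound 709, so this tier is dominated.
EOQ at €19.88 = 1136.1 (feasible in tier 2): TC = 18,900×€19.88 + (18,900/1136.1)×224 + (1136.1/2)×0.33×€19.88 = €383,185.07.
EOQ at €19.07 = 1159.9 < 1600, so use break Q=1600: TC = 18,900×€19.07 + (18,900/1600.0)×224 + (1600.0/2)×0.33×€19.07 = €368,103.48.
EOQ at €16.48 = 1247.8 < 2000, so use break Q=2000: TC = 18,900×€16.48 + (18,900/2000.0)×224 + (2000.0/2)×0.33×€16.48 = €319,027.20.
Lowest total cost among the candidates is at Q = 2000.0.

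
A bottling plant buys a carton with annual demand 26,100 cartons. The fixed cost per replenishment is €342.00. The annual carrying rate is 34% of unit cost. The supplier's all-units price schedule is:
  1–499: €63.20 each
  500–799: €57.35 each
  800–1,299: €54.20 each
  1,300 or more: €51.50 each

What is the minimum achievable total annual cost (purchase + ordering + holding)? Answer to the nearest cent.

Holding cost per unit per year at price C is H = 0.34·C.
Evaluate total cost at each tier's feasible EOQ or, if the EOQ is below the tier, at the tier's minimum quantity.
Tier 1 (€63.20): EOQ = 911.5 exceeds tier's upper bound 499, so this tier is dominated.
Tier 2 (€57.35): EOQ = 956.8 exceeds tier's upper bound 799, so this tier is dominated.
EOQ at €54.20 = 984.3 (feasible in tier 3): TC = 26,100×€54.20 + (26,100/984.3)×342 + (984.3/2)×0.34×€54.20 = €1,432,757.92.
EOQ at €51.50 = 1009.7 < 1300, so use break Q=1300: TC = 26,100×€51.50 + (26,100/1300.0)×342 + (1300.0/2)×0.34×€51.50 = €1,362,397.81.
Lowest total cost among the candidates is at Q = 1300.0.

TC* ≈ €1,362,397.81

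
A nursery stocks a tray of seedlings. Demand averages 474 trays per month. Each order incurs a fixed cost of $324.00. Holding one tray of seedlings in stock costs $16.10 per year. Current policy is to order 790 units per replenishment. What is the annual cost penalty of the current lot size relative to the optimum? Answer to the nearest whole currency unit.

Annual demand D = 474 × 12 = 5,688.
EOQ = √(2DS/H) = √(2 × 5,688 × 324 / 16.1) ≈ 478.47.
Cost at Q* = (D/Q*)S + (Q*/2)H = √(2DSH) ≈ $7,703.36.
Cost at Q = 790: (5,688/790)×324 + (790/2)×16.1 = $2,332.80 + $6,359.50 = $8,692.30.
Excess = $8,692.30 − $7,703.36 = $988.94.

Extra cost ≈ $989 per year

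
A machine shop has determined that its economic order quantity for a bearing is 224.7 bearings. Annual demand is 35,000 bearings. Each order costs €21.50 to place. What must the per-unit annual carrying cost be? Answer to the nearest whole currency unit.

Invert the EOQ relation Q*² = 2DS/H.
From Q* = √(2DS/H): H = 2DS / Q*² = 2 × 35,000 × 21.5 / 224.7² = 29.8078.

H ≈ €30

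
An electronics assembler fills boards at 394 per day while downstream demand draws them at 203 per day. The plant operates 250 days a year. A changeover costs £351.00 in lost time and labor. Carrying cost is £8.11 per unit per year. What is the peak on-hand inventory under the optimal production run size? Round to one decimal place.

Annual demand D = 203 × 250 = 50,750.
Production build-up factor (1 − d/p) = 1 − 203/394 = 0.4848.
Q* = √(2DS / (H(1 − d/p))) = √(2 × 50,750 × 351 / (8.11 × 0.4848)).
= √(35,626,500 / 3.9315) ≈ 3010.285.
Maximum inventory = Q*(1 − d/p) = 3010.285 × 0.4848 ≈ 1459.300.

I_max ≈ 1,459.3 boards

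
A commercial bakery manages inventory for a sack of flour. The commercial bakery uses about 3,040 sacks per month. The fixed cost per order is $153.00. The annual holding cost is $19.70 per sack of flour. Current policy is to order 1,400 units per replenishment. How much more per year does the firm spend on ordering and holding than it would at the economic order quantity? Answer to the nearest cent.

Extra cost ≈ $2,947.42 per year

Annual demand D = 3,040 × 12 = 36,480.
EOQ = √(2DS/H) = √(2 × 36,480 × 153 / 19.7) ≈ 752.76.
Cost at Q* = (D/Q*)S + (Q*/2)H = √(2DSH) ≈ $14,829.32.
Cost at Q = 1,400: (36,480/1,400)×153 + (1,400/2)×19.7 = $3,986.74 + $13,790.00 = $17,776.74.
Excess = $17,776.74 − $14,829.32 = $2,947.42.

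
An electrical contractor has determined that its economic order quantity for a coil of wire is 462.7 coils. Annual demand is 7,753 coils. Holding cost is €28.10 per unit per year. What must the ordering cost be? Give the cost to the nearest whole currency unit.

S ≈ €388

Squaring Q* = √(2DS/H) gives Q*² = 2DS/H.
From Q* = √(2DS/H): S = Q*²H / (2D) = 462.7² × 28.1 / (2 × 7,753) = 387.9766.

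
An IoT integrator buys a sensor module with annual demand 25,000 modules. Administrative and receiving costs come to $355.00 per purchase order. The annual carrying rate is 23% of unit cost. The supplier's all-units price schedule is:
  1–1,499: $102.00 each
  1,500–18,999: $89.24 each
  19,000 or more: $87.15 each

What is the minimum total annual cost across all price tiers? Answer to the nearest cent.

TC* ≈ $2,252,310.57

Holding cost per unit per year at price C is H = 0.23·C.
Candidates are each tier's EOQ (if it falls in that tier) and each price-break quantity.
EOQ at $102.00 = 869.8 (feasible in tier 1): TC = 25,000×$102.00 + (25,000/869.8)×355 + (869.8/2)×0.23×$102.00 = $2,570,406.25.
EOQ at $89.24 = 929.9 < 1500, so use break Q=1500: TC = 25,000×$89.24 + (25,000/1500.0)×355 + (1500.0/2)×0.23×$89.24 = $2,252,310.57.
EOQ at $87.15 = 941.0 < 19000, so use break Q=19000: TC = 25,000×$87.15 + (25,000/19000.0)×355 + (19000.0/2)×0.23×$87.15 = $2,369,639.86.
Lowest total cost among the candidates is at Q = 1500.0.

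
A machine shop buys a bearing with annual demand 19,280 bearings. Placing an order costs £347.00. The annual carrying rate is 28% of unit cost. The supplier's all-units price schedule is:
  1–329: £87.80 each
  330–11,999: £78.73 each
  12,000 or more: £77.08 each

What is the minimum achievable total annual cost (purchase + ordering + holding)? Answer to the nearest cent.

TC* ≈ £1,535,088.83

Holding cost per unit per year at price C is H = 0.28·C.
For each price level, check whether its EOQ is feasible; otherwise the best quantity at that price is the breakpoint.
Tier 1 (£87.80): EOQ = 737.7 exceeds tier's upper bound 329, so this tier is dominated.
EOQ at £78.73 = 779.1 (feasible in tier 2): TC = 19,280×£78.73 + (19,280/779.1)×347 + (779.1/2)×0.28×£78.73 = £1,535,088.83.
EOQ at £77.08 = 787.4 < 12000, so use break Q=12000: TC = 19,280×£77.08 + (19,280/12000.0)×347 + (12000.0/2)×0.28×£77.08 = £1,616,154.31.
Lowest total cost among the candidates is at Q = 779.1.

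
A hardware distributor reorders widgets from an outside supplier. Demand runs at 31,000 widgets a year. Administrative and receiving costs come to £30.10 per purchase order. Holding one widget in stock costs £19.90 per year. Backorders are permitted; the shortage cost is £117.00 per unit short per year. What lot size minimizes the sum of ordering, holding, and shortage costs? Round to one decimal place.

Q* ≈ 331.3 widgets

With planned backorders, Q* = √(2DS/H) · √((H+B)/B).
√(2DS/H) = √(2 × 31,000 × 30.1 / 19.9) = 306.233.
√((H+B)/B) = √((19.9+117)/117) = 1.0817.
Q* ≈ 331.254.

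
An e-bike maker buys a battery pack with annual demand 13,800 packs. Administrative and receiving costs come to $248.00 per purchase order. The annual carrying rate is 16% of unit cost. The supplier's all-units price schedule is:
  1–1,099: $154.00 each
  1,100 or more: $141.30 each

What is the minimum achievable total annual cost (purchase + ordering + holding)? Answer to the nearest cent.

TC* ≈ $1,965,485.67

Holding cost per unit per year at price C is H = 0.16·C.
Evaluate total cost at each tier's feasible EOQ or, if the EOQ is below the tier, at the tier's minimum quantity.
EOQ at $154.00 = 527.1 (feasible in tier 1): TC = 13,800×$154.00 + (13,800/527.1)×248 + (527.1/2)×0.16×$154.00 = $2,138,186.76.
EOQ at $141.30 = 550.2 < 1100, so use break Q=1100: TC = 13,800×$141.30 + (13,800/1100.0)×248 + (1100.0/2)×0.16×$141.30 = $1,965,485.67.
Lowest total cost among the candidates is at Q = 1100.0.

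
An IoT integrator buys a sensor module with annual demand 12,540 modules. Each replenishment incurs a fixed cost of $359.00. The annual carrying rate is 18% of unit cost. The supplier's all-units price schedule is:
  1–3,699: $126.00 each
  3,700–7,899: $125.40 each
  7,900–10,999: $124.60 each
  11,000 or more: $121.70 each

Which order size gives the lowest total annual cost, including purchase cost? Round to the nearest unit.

Holding cost per unit per year at price C is H = 0.18·C.
For each price level, check whether its EOQ is feasible; otherwise the best quantity at that price is the breakpoint.
EOQ at $126.00 = 630.1 (feasible in tier 1): TC = 12,540×$126.00 + (12,540/630.1)×359 + (630.1/2)×0.18×$126.00 = $1,594,330.01.
EOQ at $125.40 = 631.6 < 3700, so use break Q=3700: TC = 12,540×$125.40 + (12,540/3700.0)×359 + (3700.0/2)×0.18×$125.40 = $1,615,490.92.
EOQ at $124.60 = 633.6 < 7900, so use break Q=7900: TC = 12,540×$124.60 + (12,540/7900.0)×359 + (7900.0/2)×0.18×$124.60 = $1,651,644.46.
EOQ at $121.70 = 641.1 < 11000, so use break Q=11000: TC = 12,540×$121.70 + (12,540/11000.0)×359 + (11000.0/2)×0.18×$121.70 = $1,647,010.26.
Lowest total cost is $1,594,330.01 at Q = 630.1.

Q* ≈ 630 modules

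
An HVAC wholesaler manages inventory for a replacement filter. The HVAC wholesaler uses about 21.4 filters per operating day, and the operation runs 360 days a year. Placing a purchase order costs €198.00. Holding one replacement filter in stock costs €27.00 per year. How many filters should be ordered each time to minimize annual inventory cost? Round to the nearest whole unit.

Q* ≈ 336 filters

Annual demand D = 21.4 × 360 = 7,704.
EOQ = √(2DS / H) = √(2 × 7,704 × 198 / 27).
= √(3,050,784 / 27) = √112,992 ≈ 336.143.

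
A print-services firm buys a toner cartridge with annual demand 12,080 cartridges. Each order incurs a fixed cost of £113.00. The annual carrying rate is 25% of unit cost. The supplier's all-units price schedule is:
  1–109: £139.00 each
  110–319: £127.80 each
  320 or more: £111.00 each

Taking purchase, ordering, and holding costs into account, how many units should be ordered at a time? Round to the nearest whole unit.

Holding cost per unit per year at price C is H = 0.25·C.
Evaluate total cost at each tier's feasible EOQ or, if the EOQ is below the tier, at the tier's minimum quantity.
Tier 1 (£139.00): EOQ = 280.3 exceeds tier's upper bound 109, so this tier is dominated.
EOQ at £127.80 = 292.3 (feasible in tier 2): TC = 12,080×£127.80 + (12,080/292.3)×113 + (292.3/2)×0.25×£127.80 = £1,553,163.49.
EOQ at £111.00 = 313.7 < 320, so use break Q=320: TC = 12,080×£111.00 + (12,080/320.0)×113 + (320.0/2)×0.25×£111.00 = £1,349,585.75.
Lowest total cost is £1,349,585.75 at Q = 320.0.

Q* ≈ 320 cartridges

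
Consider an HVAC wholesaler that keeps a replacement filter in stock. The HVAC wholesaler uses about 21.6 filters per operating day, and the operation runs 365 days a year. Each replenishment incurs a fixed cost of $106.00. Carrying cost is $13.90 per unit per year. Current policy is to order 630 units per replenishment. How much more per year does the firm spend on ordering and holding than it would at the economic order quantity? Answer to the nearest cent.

Extra cost ≈ $885.00 per year

Annual demand D = 21.6 × 365 = 7,884.
EOQ = √(2DS/H) = √(2 × 7,884 × 106 / 13.9) ≈ 346.76.
Cost at Q* = (D/Q*)S + (Q*/2)H = √(2DSH) ≈ $4,820.02.
Cost at Q = 630: (7,884/630)×106 + (630/2)×13.9 = $1,326.51 + $4,378.50 = $5,705.01.
Excess = $5,705.01 − $4,820.02 = $885.00.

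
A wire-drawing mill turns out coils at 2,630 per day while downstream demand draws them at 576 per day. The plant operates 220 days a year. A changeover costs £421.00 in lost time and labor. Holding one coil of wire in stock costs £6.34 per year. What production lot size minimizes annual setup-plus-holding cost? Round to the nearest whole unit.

Annual demand D = 576 × 220 = 126,720.
Production build-up factor (1 − d/p) = 1 − 576/2,630 = 0.7810.
Q* = √(2DS / (H(1 − d/p))) = √(2 × 126,720 × 421 / (6.34 × 0.7810)).
= √(106,698,240 / 4.9515) ≈ 4642.070.

Q* ≈ 4,642 coils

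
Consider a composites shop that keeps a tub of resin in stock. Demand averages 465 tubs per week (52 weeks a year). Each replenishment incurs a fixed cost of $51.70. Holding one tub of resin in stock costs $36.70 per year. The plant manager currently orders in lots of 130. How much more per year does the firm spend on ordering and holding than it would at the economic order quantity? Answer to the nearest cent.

Annual demand D = 465 × 52 = 24,180.
EOQ = √(2DS/H) = √(2 × 24,180 × 51.7 / 36.7) ≈ 261.01.
Cost at Q* = (D/Q*)S + (Q*/2)H = √(2DSH) ≈ $9,579.03.
Cost at Q = 130: (24,180/130)×51.7 + (130/2)×36.7 = $9,616.20 + $2,385.50 = $12,001.70.
Excess = $12,001.70 − $9,579.03 = $2,422.67.

Extra cost ≈ $2,422.67 per year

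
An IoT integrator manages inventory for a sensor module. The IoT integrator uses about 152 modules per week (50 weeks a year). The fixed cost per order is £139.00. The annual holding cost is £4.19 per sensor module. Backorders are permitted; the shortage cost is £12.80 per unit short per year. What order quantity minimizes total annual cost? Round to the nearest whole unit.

Annual demand D = 152 × 50 = 7,600.
With planned backorders, Q* = √(2DS/H) · √((H+B)/B).
√(2DS/H) = √(2 × 7,600 × 139 / 4.19) = 710.104.
√((H+B)/B) = √((4.19+12.8)/12.8) = 1.1521.
Q* ≈ 818.114.

Q* ≈ 818 modules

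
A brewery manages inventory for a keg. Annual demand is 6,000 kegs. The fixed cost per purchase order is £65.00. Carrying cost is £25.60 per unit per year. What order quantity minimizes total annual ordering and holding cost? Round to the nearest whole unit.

EOQ = √(2DS / H) = √(2 × 6,000 × 65 / 25.6).
= √(780,000 / 25.6) = √30,468.75 ≈ 174.553.

Q* ≈ 175 kegs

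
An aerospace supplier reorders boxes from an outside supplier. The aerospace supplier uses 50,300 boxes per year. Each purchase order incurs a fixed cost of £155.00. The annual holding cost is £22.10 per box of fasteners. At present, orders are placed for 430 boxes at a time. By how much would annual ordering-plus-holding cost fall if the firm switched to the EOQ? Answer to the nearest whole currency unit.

EOQ = √(2DS/H) = √(2 × 50,300 × 155 / 22.1) ≈ 839.98.
Cost at Q* = (D/Q*)S + (Q*/2)H = √(2DSH) ≈ £18,563.55.
Cost at Q = 430: (50,300/430)×155 + (430/2)×22.1 = £18,131.40 + £4,751.50 = £22,882.90.
Excess = £22,882.90 − £18,563.55 = £4,319.35.

Extra cost ≈ £4,319 per year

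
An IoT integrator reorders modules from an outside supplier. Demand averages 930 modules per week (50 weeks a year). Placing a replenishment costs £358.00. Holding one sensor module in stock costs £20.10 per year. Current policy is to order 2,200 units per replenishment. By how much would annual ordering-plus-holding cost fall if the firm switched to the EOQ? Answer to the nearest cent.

Extra cost ≈ £3,807.74 per year

Annual demand D = 930 × 50 = 46,500.
EOQ = √(2DS/H) = √(2 × 46,500 × 358 / 20.1) ≈ 1287.02.
Cost at Q* = (D/Q*)S + (Q*/2)H = √(2DSH) ≈ £25,869.08.
Cost at Q = 2,200: (46,500/2,200)×358 + (2,200/2)×20.1 = £7,566.82 + £22,110.00 = £29,676.82.
Excess = £29,676.82 − £25,869.08 = £3,807.74.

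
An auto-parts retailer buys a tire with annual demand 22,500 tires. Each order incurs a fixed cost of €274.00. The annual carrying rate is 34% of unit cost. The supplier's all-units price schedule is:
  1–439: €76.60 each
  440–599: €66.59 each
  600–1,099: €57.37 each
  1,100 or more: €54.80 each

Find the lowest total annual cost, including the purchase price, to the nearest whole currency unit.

TC* ≈ €1,248,852

Holding cost per unit per year at price C is H = 0.34·C.
Candidates are each tier's EOQ (if it falls in that tier) and each price-break quantity.
Tier 1 (€76.60): EOQ = 688.1 exceeds tier's upper bound 439, so this tier is dominated.
Tier 2 (€66.59): EOQ = 738.0 exceeds tier's upper bound 599, so this tier is dominated.
EOQ at €57.37 = 795.1 (feasible in tier 3): TC = 22,500×€57.37 + (22,500/795.1)×274 + (795.1/2)×0.34×€57.37 = €1,306,333.27.
EOQ at €54.80 = 813.5 < 1100, so use break Q=1100: TC = 22,500×€54.80 + (22,500/1100.0)×274 + (1100.0/2)×0.34×€54.80 = €1,248,852.15.
Lowest total cost among the candidates is at Q = 1100.0.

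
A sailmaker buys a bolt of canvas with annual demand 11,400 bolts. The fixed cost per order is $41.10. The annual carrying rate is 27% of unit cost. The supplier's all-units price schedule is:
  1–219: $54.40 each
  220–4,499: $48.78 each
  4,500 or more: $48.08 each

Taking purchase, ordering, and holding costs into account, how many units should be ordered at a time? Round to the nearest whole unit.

Q* ≈ 267 bolts

Holding cost per unit per year at price C is H = 0.27·C.
Evaluate total cost at each tier's feasible EOQ or, if the EOQ is below the tier, at the tier's minimum quantity.
Tier 1 ($54.40): EOQ = 252.6 exceeds tier's upper bound 219, so this tier is dominated.
EOQ at $48.78 = 266.7 (feasible in tier 2): TC = 11,400×$48.78 + (11,400/266.7)×41.1 + (266.7/2)×0.27×$48.78 = $559,605.10.
EOQ at $48.08 = 268.7 < 4500, so use break Q=4500: TC = 11,400×$48.08 + (11,400/4500.0)×41.1 + (4500.0/2)×0.27×$48.08 = $577,424.72.
Lowest total cost is $559,605.10 at Q = 266.7.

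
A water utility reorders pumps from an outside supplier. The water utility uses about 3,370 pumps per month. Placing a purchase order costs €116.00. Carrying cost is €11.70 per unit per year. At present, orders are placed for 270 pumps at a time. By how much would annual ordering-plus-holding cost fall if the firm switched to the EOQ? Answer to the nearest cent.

Annual demand D = 3,370 × 12 = 40,440.
EOQ = √(2DS/H) = √(2 × 40,440 × 116 / 11.7) ≈ 895.48.
Cost at Q* = (D/Q*)S + (Q*/2)H = √(2DSH) ≈ €10,477.13.
Cost at Q = 270: (40,440/270)×116 + (270/2)×11.7 = €17,374.22 + €1,579.50 = €18,953.72.
Excess = €18,953.72 − €10,477.13 = €8,476.59.

Extra cost ≈ €8,476.59 per year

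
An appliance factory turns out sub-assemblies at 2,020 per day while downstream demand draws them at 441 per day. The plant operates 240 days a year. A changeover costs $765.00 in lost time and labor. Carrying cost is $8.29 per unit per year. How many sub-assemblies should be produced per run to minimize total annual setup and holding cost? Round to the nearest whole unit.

Q* ≈ 4,999 sub-assemblies

Annual demand D = 441 × 240 = 105,840.
Production build-up factor (1 − d/p) = 1 − 441/2,020 = 0.7817.
Q* = √(2DS / (H(1 − d/p))) = √(2 × 105,840 × 765 / (8.29 × 0.7817)).
= √(161,935,200 / 6.4802) ≈ 4998.941.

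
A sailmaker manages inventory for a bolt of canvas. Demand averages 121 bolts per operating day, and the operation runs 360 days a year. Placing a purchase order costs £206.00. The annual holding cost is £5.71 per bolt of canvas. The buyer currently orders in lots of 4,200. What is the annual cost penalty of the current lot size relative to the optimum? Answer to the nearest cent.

Extra cost ≈ £4,004.48 per year

Annual demand D = 121 × 360 = 43,560.
EOQ = √(2DS/H) = √(2 × 43,560 × 206 / 5.71) ≈ 1772.86.
Cost at Q* = (D/Q*)S + (Q*/2)H = √(2DSH) ≈ £10,123.03.
Cost at Q = 4,200: (43,560/4,200)×206 + (4,200/2)×5.71 = £2,136.51 + £11,991.00 = £14,127.51.
Excess = £14,127.51 − £10,123.03 = £4,004.48.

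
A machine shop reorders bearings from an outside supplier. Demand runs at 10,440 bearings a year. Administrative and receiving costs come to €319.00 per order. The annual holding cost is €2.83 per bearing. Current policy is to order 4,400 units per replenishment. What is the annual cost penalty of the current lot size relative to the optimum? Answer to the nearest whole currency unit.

Extra cost ≈ €2,641 per year

EOQ = √(2DS/H) = √(2 × 10,440 × 319 / 2.83) ≈ 1534.15.
Cost at Q* = (D/Q*)S + (Q*/2)H = √(2DSH) ≈ €4,341.64.
Cost at Q = 4,400: (10,440/4,400)×319 + (4,400/2)×2.83 = €756.90 + €6,226.00 = €6,982.90.
Excess = €6,982.90 − €4,341.64 = €2,641.26.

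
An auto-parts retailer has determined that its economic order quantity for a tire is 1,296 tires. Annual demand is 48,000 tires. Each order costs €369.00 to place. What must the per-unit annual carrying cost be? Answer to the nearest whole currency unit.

Squaring Q* = √(2DS/H) gives Q*² = 2DS/H.
From Q* = √(2DS/H): H = 2DS / Q*² = 2 × 48,000 × 369 / 1,296² = 21.0905.

H ≈ €21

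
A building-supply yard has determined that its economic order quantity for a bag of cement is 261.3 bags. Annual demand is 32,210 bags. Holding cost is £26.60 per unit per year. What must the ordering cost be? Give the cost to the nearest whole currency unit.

The basic EOQ model gives Q* = √(2DS/H); rearrange for the unknown.
From Q* = √(2DS/H): S = Q*²H / (2D) = 261.3² × 26.6 / (2 × 32,210) = 28.1929.

S ≈ £28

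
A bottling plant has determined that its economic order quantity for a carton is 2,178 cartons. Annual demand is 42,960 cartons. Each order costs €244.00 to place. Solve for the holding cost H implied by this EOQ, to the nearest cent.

H ≈ €4.42

Squaring Q* = √(2DS/H) gives Q*² = 2DS/H.
From Q* = √(2DS/H): H = 2DS / Q*² = 2 × 42,960 × 244 / 2,178² = 4.4195.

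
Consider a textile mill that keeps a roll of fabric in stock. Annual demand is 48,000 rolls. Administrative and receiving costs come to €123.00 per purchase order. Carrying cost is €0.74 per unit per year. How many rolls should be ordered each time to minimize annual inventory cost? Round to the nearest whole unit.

Q* ≈ 3,995 rolls

EOQ = √(2DS / H) = √(2 × 48,000 × 123 / 0.74).
= √(11,808,000 / 0.74) = √15,956,756.7568 ≈ 3994.591.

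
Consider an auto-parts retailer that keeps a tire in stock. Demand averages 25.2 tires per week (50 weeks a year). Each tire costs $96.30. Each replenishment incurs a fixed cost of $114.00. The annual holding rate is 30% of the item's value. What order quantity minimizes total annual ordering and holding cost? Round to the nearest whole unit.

Q* ≈ 100 tires

Annual demand D = 25.2 × 50 = 1,260.
Holding cost H = 0.30 × $96.30 = $28.8900 per unit per year.
EOQ = √(2DS / H) = √(2 × 1,260 × 114 / 28.89).
= √(287,280 / 28.89) = √9,943.9252 ≈ 99.719.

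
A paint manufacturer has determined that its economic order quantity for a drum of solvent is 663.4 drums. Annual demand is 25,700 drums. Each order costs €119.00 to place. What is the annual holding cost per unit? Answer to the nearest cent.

The basic EOQ model gives Q* = √(2DS/H); rearrange for the unknown.
From Q* = √(2DS/H): H = 2DS / Q*² = 2 × 25,700 × 119 / 663.4² = 13.8982.

H ≈ €13.90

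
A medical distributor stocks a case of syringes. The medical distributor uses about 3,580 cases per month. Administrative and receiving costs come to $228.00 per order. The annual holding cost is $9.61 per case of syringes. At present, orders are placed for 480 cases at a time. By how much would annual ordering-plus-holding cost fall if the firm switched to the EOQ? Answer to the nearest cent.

Annual demand D = 3,580 × 12 = 42,960.
EOQ = √(2DS/H) = √(2 × 42,960 × 228 / 9.61) ≈ 1427.75.
Cost at Q* = (D/Q*)S + (Q*/2)H = √(2DSH) ≈ $13,720.70.
Cost at Q = 480: (42,960/480)×228 + (480/2)×9.61 = $20,406.00 + $2,306.40 = $22,712.40.
Excess = $22,712.40 − $13,720.70 = $8,991.70.

Extra cost ≈ $8,991.70 per year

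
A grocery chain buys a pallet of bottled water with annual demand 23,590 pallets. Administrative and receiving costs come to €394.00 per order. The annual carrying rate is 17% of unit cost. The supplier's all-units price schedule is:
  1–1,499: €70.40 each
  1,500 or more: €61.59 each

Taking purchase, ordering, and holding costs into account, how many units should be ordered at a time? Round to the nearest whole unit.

Holding cost per unit per year at price C is H = 0.17·C.
Evaluate total cost at each tier's feasible EOQ or, if the EOQ is below the tier, at the tier's minimum quantity.
EOQ at €70.40 = 1246.3 (feasible in tier 1): TC = 23,590×€70.40 + (23,590/1246.3)×394 + (1246.3/2)×0.17×€70.40 = €1,675,651.50.
EOQ at €61.59 = 1332.4 < 1500, so use break Q=1500: TC = 23,590×€61.59 + (23,590/1500.0)×394 + (1500.0/2)×0.17×€61.59 = €1,466,957.13.
Lowest total cost is €1,466,957.13 at Q = 1500.0.

Q* ≈ 1,500 pallets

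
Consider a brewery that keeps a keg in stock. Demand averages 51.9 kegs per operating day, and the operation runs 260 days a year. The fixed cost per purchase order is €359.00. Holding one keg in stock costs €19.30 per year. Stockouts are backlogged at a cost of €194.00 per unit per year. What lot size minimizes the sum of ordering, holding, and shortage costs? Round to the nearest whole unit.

Annual demand D = 51.9 × 260 = 13,494.
With planned backorders, Q* = √(2DS/H) · √((H+B)/B).
√(2DS/H) = √(2 × 13,494 × 359 / 19.3) = 708.523.
√((H+B)/B) = √((19.3+194)/194) = 1.0486.
Q* ≈ 742.931.

Q* ≈ 743 kegs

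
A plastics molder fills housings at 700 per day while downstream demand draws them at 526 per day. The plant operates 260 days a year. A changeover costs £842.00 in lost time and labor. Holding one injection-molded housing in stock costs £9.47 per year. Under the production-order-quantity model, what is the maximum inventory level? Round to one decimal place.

I_max ≈ 2,458.7 housings

Annual demand D = 526 × 260 = 136,760.
Production build-up factor (1 − d/p) = 1 − 526/700 = 0.2486.
Q* = √(2DS / (H(1 − d/p))) = √(2 × 136,760 × 842 / (9.47 × 0.2486)).
= √(230,303,840 / 2.354) ≈ 9891.223.
Maximum inventory = Q*(1 − d/p) = 9891.223 × 0.2486 ≈ 2458.675.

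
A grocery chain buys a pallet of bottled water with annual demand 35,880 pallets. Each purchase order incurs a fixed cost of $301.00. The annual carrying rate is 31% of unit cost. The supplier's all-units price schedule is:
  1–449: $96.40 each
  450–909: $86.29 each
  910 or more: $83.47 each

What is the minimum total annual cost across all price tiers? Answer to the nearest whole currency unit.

Holding cost per unit per year at price C is H = 0.31·C.
Candidates are each tier's EOQ (if it falls in that tier) and each price-break quantity.
Tier 1 ($96.40): EOQ = 850.2 exceeds tier's upper bound 449, so this tier is dominated.
EOQ at $86.29 = 898.6 (feasible in tier 2): TC = 35,880×$86.29 + (35,880/898.6)×301 + (898.6/2)×0.31×$86.29 = $3,120,122.49.
EOQ at $83.47 = 913.6 (feasible in tier 3): TC = 35,880×$83.47 + (35,880/913.6)×301 + (913.6/2)×0.31×$83.47 = $3,018,544.85.
Lowest total cost among the candidates is at Q = 913.6.

TC* ≈ $3,018,545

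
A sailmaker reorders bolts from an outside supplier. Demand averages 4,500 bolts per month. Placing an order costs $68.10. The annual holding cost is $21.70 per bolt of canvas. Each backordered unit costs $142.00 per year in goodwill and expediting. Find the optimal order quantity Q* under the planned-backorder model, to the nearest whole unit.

Q* ≈ 625 bolts

Annual demand D = 4,500 × 12 = 54,000.
With planned backorders, Q* = √(2DS/H) · √((H+B)/B).
√(2DS/H) = √(2 × 54,000 × 68.1 / 21.7) = 582.178.
√((H+B)/B) = √((21.7+142)/142) = 1.0737.
Q* ≈ 625.080.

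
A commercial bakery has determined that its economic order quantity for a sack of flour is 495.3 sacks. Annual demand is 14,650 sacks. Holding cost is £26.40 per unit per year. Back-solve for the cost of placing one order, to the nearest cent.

Invert the EOQ relation Q*² = 2DS/H.
From Q* = √(2DS/H): S = Q*²H / (2D) = 495.3² × 26.4 / (2 × 14,650) = 221.0411.

S ≈ £221.04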